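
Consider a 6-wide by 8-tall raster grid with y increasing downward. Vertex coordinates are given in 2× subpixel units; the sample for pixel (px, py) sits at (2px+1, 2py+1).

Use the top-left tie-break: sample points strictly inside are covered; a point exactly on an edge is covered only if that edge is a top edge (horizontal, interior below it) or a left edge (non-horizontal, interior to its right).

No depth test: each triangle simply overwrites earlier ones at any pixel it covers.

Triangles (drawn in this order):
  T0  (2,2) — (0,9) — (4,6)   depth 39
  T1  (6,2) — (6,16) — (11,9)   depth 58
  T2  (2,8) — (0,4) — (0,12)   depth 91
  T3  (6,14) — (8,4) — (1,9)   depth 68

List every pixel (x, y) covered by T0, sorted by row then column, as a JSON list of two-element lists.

T0:
  2·area = 22  (B↔C swapped to make it positive)
  edge (2, 2)→(4, 6): d=(2,4) right/bottom  bias=-1
  edge (4, 6)→(0, 9): d=(-4,3) right/bottom  bias=-1
  edge (0, 9)→(2, 2): d=(2,-7) top-left  bias=+0
    (1,2)@(3, 5): e=[2,7,13] → #
    (2,2)@(5, 5): e=[-6,1,27] → ·
    (0,3)@(1, 7): e=[14,5,3] → #
    (1,3)@(3, 7): e=[6,-1,17] → ·
    (0,4)@(1, 9): e=[18,-3,7] → ·
  covered (2 px):
    · · · · · ·
    · · · · · ·
    · # · · · ·
    # · · · · ·
    · · · · · ·
    · · · · · ·
    · · · · · ·
    · · · · · ·
T1:
  2·area = 70  (B↔C swapped to make it positive)
  edge (6, 2)→(11, 9): d=(5,7) right/bottom  bias=-1
  edge (11, 9)→(6, 16): d=(-5,7) right/bottom  bias=-1
  edge (6, 16)→(6, 2): d=(0,-14) top-left  bias=+0
    (3,2)@(7, 5): e=[8,48,14] → #
    (4,2)@(9, 5): e=[-6,34,42] → ·
    (3,3)@(7, 7): e=[18,38,14] → #
    (4,3)@(9, 7): e=[4,24,42] → #
    (5,3)@(11, 7): e=[-10,10,70] → ·
    (3,4)@(7, 9): e=[28,28,14] → #
    (5,4)@(11, 9): e=[0,0,70] → ·  [on edge]
    (3,5)@(7, 11): e=[38,18,14] → #
    (5,5)@(11, 11): e=[10,-10,70] → ·
    (3,6)@(7, 13): e=[48,8,14] → #
    (4,6)@(9, 13): e=[34,-6,42] → ·
    (3,7)@(7, 15): e=[58,-2,14] → ·
  covered (8 px):
    · · · · · ·
    · · · · · ·
    · · · # · ·
    · · · # # ·
    · · · # # ·
    · · · # # ·
    · · · # · ·
    · · · · · ·
T2:
  2·area = 16  (B↔C swapped to make it positive)
  edge (2, 8)→(0, 12): d=(-2,4) right/bottom  bias=-1
  edge (0, 12)→(0, 4): d=(0,-8) top-left  bias=+0
  edge (0, 4)→(2, 8): d=(2,4) right/bottom  bias=-1
    (0,3)@(1, 7): e=[6,8,2] → #
    (1,3)@(3, 7): e=[-2,24,-6] → ·
    (0,4)@(1, 9): e=[2,8,6] → #
    (1,4)@(3, 9): e=[-6,24,-2] → ·
    (0,5)@(1, 11): e=[-2,8,10] → ·
  covered (2 px):
    · · · · · ·
    · · · · · ·
    · · · · · ·
    # · · · · ·
    # · · · · ·
    · · · · · ·
    · · · · · ·
    · · · · · ·
T3:
  2·area = 60  (B↔C swapped to make it positive)
  edge (6, 14)→(1, 9): d=(-5,-5) top-left  bias=+0
  edge (1, 9)→(8, 4): d=(7,-5) top-left  bias=+0
  edge (8, 4)→(6, 14): d=(-2,10) right/bottom  bias=-1
    (3,2)@(7, 5): e=[50,2,8] → #
    (4,2)@(9, 5): e=[60,12,-12] → ·
    (2,3)@(5, 7): e=[30,6,24] → #
    (4,3)@(9, 7): e=[50,26,-16] → ·
    (0,4)@(1, 9): e=[0,0,60] → #  [on edge]
    (1,4)@(3, 9): e=[10,10,40] → #
    (3,4)@(7, 9): e=[30,30,0] → ·  [on edge]
    (0,5)@(1, 11): e=[-10,14,56] → ·
    (1,5)@(3, 11): e=[0,24,36] → #  [on edge]
    (3,5)@(7, 11): e=[20,44,-4] → ·
    (1,6)@(3, 13): e=[-10,38,32] → ·
    (2,6)@(5, 13): e=[0,48,12] → #  [on edge]
    (3,7)@(7, 15): e=[0,72,-12] → ·  [on edge]
  covered (9 px):
    · · · · · ·
    · · · · · ·
    · · · # · ·
    · · # # · ·
    # # # · · ·
    · # # · · ·
    · · # · · ·
    · · · · · ·

Result: [[1,2],[0,3]]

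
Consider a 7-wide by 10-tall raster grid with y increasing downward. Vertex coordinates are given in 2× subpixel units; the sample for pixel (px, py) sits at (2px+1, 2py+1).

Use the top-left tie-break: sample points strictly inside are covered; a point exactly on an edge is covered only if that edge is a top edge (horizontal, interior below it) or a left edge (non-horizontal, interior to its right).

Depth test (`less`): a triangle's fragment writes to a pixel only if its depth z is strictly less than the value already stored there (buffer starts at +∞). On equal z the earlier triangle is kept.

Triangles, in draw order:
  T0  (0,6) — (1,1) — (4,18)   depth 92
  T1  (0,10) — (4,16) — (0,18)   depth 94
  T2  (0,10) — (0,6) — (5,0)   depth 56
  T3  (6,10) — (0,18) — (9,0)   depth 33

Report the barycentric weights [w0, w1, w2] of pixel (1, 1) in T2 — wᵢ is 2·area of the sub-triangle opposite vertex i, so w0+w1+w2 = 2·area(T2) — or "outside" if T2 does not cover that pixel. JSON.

T0:
  2·area = 32
  edge (0, 6)→(1, 1): d=(1,-5) top-left  bias=+0
  edge (1, 1)→(4, 18): d=(3,17) right/bottom  bias=-1
  edge (4, 18)→(0, 6): d=(-4,-12) top-left  bias=+0
    (0,0)@(1, 1): e=[0,0,32] → .  [on edge]
    (0,1)@(1, 3): e=[2,6,24] → X
    (1,1)@(3, 3): e=[12,-28,48] → .
    (0,2)@(1, 5): e=[4,12,16] → X
    (1,2)@(3, 5): e=[14,-22,40] → .
    (0,3)@(1, 7): e=[6,18,8] → X
    (1,3)@(3, 7): e=[16,-16,32] → .
    (0,4)@(1, 9): e=[8,24,0] → X  [on edge]
    (1,4)@(3, 9): e=[18,-10,24] → .
    (0,5)@(1, 11): e=[10,30,-8] → .
    (1,6)@(3, 13): e=[22,2,8] → X
    (2,6)@(5, 13): e=[32,-32,32] → .
    (1,7)@(3, 15): e=[24,8,0] → X  [on edge]
  covered (6 px):
    . . . . . . .
    X . . . . . .
    X . . . . . .
    X . . . . . .
    X . . . . . .
    . . . . . . .
    . X . . . . .
    . X . . . . .
    . . . . . . .
    . . . . . . .
T1:
  2·area = 32
  edge (0, 10)→(4, 16): d=(4,6) right/bottom  bias=-1
  edge (4, 16)→(0, 18): d=(-4,2) right/bottom  bias=-1
  edge (0, 18)→(0, 10): d=(0,-8) top-left  bias=+0
    (0,6)@(1, 13): e=[6,18,8] → X
    (1,6)@(3, 13): e=[-6,14,24] → .
    (0,7)@(1, 15): e=[14,10,8] → X
    (1,7)@(3, 15): e=[2,6,24] → X
    (2,7)@(5, 15): e=[-10,2,40] → .
    (0,8)@(1, 17): e=[22,2,8] → X
    (1,8)@(3, 17): e=[10,-2,24] → .
    (0,9)@(1, 19): e=[30,-6,8] → .
  covered (4 px):
    . . . . . . .
    . . . . . . .
    . . . . . . .
    . . . . . . .
    . . . . . . .
    . . . . . . .
    X . . . . . .
    X X . . . . .
    X . . . . . .
    . . . . . . .
T2:
  2·area = 20
  edge (0, 10)→(0, 6): d=(0,-4) top-left  bias=+0
  edge (0, 6)→(5, 0): d=(5,-6) top-left  bias=+0
  edge (5, 0)→(0, 10): d=(-5,10) right/bottom  bias=-1
    (1,1)@(3, 3): e=[12,3,5] → X
    (2,1)@(5, 3): e=[20,15,-15] → .
    (0,2)@(1, 5): e=[4,1,15] → X
    (1,2)@(3, 5): e=[12,13,-5] → .
    (0,3)@(1, 7): e=[4,11,5] → X
    (1,3)@(3, 7): e=[12,23,-15] → .
    (0,4)@(1, 9): e=[4,21,-5] → .
  covered (3 px):
    . . . . . . .
    . X . . . . .
    X . . . . . .
    X . . . . . .
    . . . . . . .
    . . . . . . .
    . . . . . . .
    . . . . . . .
    . . . . . . .
    . . . . . . .
T3:
  2·area = 36
  edge (6, 10)→(0, 18): d=(-6,8) right/bottom  bias=-1
  edge (0, 18)→(9, 0): d=(9,-18) top-left  bias=+0
  edge (9, 0)→(6, 10): d=(-3,10) right/bottom  bias=-1
    (3,2)@(7, 5): e=[22,9,5] → X
    (4,2)@(9, 5): e=[6,45,-15] → .
    (3,3)@(7, 7): e=[10,27,-1] → .
    (2,4)@(5, 9): e=[14,9,13] → X
    (3,4)@(7, 9): e=[-2,45,-7] → .
    (2,5)@(5, 11): e=[2,27,7] → X
    (3,5)@(7, 11): e=[-14,63,-13] → .
    (1,6)@(3, 13): e=[6,9,21] → X
    (2,6)@(5, 13): e=[-10,45,1] → .
    (1,7)@(3, 15): e=[-6,27,15] → .
  covered (4 px):
    . . . . . . .
    . . . . . . .
    . . . X . . .
    . . . . . . .
    . . X . . . .
    . . X . . . .
    . X . . . . .
    . . . . . . .
    . . . . . . .
    . . . . . . .

Result: [3,5,12]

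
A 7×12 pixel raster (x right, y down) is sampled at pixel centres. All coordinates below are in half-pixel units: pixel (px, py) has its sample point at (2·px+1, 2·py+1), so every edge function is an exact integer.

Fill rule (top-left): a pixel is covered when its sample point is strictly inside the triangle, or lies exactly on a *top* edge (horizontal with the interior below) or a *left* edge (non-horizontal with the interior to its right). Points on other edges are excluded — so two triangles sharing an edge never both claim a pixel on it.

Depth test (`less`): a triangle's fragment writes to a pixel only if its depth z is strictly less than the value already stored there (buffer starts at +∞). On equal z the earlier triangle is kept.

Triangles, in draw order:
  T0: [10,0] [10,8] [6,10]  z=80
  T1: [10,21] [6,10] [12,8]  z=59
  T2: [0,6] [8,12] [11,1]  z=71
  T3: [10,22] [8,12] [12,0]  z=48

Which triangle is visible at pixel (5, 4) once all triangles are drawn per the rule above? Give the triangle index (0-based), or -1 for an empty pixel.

T0:
  2·area = 32
  edge (10, 0)→(10, 8): d=(0,8) right/bottom  bias=-1
  edge (10, 8)→(6, 10): d=(-4,2) right/bottom  bias=-1
  edge (6, 10)→(10, 0): d=(4,-10) top-left  bias=+0
    (4,1)@(9, 3): e=[8,22,2] → X
    (5,1)@(11, 3): e=[-8,18,22] → .
    (4,2)@(9, 5): e=[8,14,10] → X
    (5,2)@(11, 5): e=[-8,10,30] → .
    (4,3)@(9, 7): e=[8,6,18] → X
    (5,3)@(11, 7): e=[-8,2,38] → .
    (3,4)@(7, 9): e=[24,2,6] → X
    (4,4)@(9, 9): e=[8,-2,26] → .
    (3,5)@(7, 11): e=[24,-6,14] → .
  covered (4 px):
    . . . . . . .
    . . . . X . .
    . . . . X . .
    . . . . X . .
    . . . X . . .
    . . . . . . .
    . . . . . . .
    . . . . . . .
    . . . . . . .
    . . . . . . .
    . . . . . . .
    . . . . . . .
T1:
  2·area = 74
  edge (10, 21)→(6, 10): d=(-4,-11) top-left  bias=+0
  edge (6, 10)→(12, 8): d=(6,-2) top-left  bias=+0
  edge (12, 8)→(10, 21): d=(-2,13) right/bottom  bias=-1
    (4,4)@(9, 9): e=[37,0,37] → X  [on edge]
    (5,4)@(11, 9): e=[59,4,11] → X
    (6,4)@(13, 9): e=[81,8,-15] → .
    (1,5)@(3, 11): e=[-37,0,111] → .  [on edge]
    (3,5)@(7, 11): e=[7,8,59] → X
    (6,5)@(13, 11): e=[73,20,-19] → .
    (3,6)@(7, 13): e=[-1,20,55] → .
    (4,6)@(9, 13): e=[21,24,29] → X
    (6,6)@(13, 13): e=[65,32,-23] → .
    (4,7)@(9, 15): e=[13,36,25] → X
    (5,7)@(11, 15): e=[35,40,-1] → .
    (4,8)@(9, 17): e=[5,48,21] → X
  covered (9 px):
    . . . . . . .
    . . . . . . .
    . . . . . . .
    . . . . . . .
    . . . . X X .
    . . . X X X .
    . . . . X X .
    . . . . X . .
    . . . . X . .
    . . . . . . .
    . . . . . . .
    . . . . . . .
T2:
  2·area = 106  (B↔C swapped to make it positive)
  edge (0, 6)→(11, 1): d=(11,-5) top-left  bias=+0
  edge (11, 1)→(8, 12): d=(-3,11) right/bottom  bias=-1
  edge (8, 12)→(0, 6): d=(-8,-6) top-left  bias=+0
    (5,0)@(11, 1): e=[0,0,106] → .  [on edge]
    (3,1)@(7, 3): e=[2,38,66] → X
    (4,1)@(9, 3): e=[12,16,78] → X
    (5,1)@(11, 3): e=[22,-6,90] → .
    (1,2)@(3, 5): e=[4,76,26] → X
    (2,2)@(5, 5): e=[14,54,38] → X
    (5,2)@(11, 5): e=[44,-12,74] → .
    (1,3)@(3, 7): e=[26,70,10] → X
    (5,3)@(11, 7): e=[66,-18,58] → .
    (1,4)@(3, 9): e=[48,64,-6] → .
    (2,4)@(5, 9): e=[58,42,6] → X
    (4,4)@(9, 9): e=[78,-2,30] → .
    (2,11)@(5, 23): e=[212,0,-106] → .  [on edge]
  covered (13 px):
    . . . . . . .
    . . . X X . .
    . X X X X . .
    . X X X X . .
    . . X X . . .
    . . . X . . .
    . . . . . . .
    . . . . . . .
    . . . . . . .
    . . . . . . .
    . . . . . . .
    . . . . . . .
T3:
  2·area = 64
  edge (10, 22)→(8, 12): d=(-2,-10) top-left  bias=+0
  edge (8, 12)→(12, 0): d=(4,-12) top-left  bias=+0
  edge (12, 0)→(10, 22): d=(-2,22) right/bottom  bias=-1
    (5,1)@(11, 3): e=[48,0,16] → X  [on edge]
    (6,1)@(13, 3): e=[68,24,-28] → .
    (5,2)@(11, 5): e=[44,8,12] → X
    (6,2)@(13, 5): e=[64,32,-32] → .
    (3,3)@(7, 7): e=[0,-32,96] → .  [on edge]
    (5,3)@(11, 7): e=[40,16,8] → X
    (6,3)@(13, 7): e=[60,40,-36] → .
    (4,4)@(9, 9): e=[16,0,48] → X  [on edge]
    (6,4)@(13, 9): e=[56,48,-40] → .
    (4,5)@(9, 11): e=[12,8,44] → X
    (5,5)@(11, 11): e=[32,32,0] → .  [on edge]
    (4,6)@(9, 13): e=[8,16,40] → X
    (3,7)@(7, 15): e=[-16,0,80] → .  [on edge]
    (4,8)@(9, 17): e=[0,32,32] → X  [on edge]
    (2,10)@(5, 21): e=[-48,0,112] → .  [on edge]
  covered (9 px):
    . . . . . . .
    . . . . . X .
    . . . . . X .
    . . . . . X .
    . . . . X X .
    . . . . X . .
    . . . . X . .
    . . . . X . .
    . . . . X . .
    . . . . . . .
    . . . . . . .
    . . . . . . .

Z-buffer (winner per pixel, '.' = empty):
  . . . . . . .
  . . . 2 2 3 .
  . 2 2 2 2 3 .
  . 2 2 2 2 3 .
  . . 2 2 3 3 .
  . . . 1 3 1 .
  . . . . 3 1 .
  . . . . 3 . .
  . . . . 3 . .
  . . . . . . .
  . . . . . . .
  . . . . . . .

Final: 3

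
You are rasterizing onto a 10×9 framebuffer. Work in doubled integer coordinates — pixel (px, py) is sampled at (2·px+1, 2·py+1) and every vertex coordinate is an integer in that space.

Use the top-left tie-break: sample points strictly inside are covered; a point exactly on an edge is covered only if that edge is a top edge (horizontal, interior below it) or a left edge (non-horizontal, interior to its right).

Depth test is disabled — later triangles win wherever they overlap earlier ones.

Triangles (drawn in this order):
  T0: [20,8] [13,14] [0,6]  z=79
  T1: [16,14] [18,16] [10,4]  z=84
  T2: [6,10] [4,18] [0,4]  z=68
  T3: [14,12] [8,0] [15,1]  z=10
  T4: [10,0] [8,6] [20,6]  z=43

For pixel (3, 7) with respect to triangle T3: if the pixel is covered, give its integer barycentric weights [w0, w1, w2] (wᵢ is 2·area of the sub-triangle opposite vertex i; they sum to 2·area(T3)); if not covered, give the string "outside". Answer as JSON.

T0:
  2·area = 134
  edge (20, 8)→(13, 14): d=(-7,6) right/bottom  bias=-1
  edge (13, 14)→(0, 6): d=(-13,-8) top-left  bias=+0
  edge (0, 6)→(20, 8): d=(20,2) right/bottom  bias=-1
    (1,3)@(3, 7): e=[109,11,14] → X
    (2,3)@(5, 7): e=[97,27,10] → X
    (3,3)@(7, 7): e=[85,43,6] → X
    (4,3)@(9, 7): e=[73,59,2] → X
    (5,3)@(11, 7): e=[61,75,-2] → .
    (1,4)@(3, 9): e=[95,-15,54] → .
    (2,4)@(5, 9): e=[83,1,50] → X
    (5,4)@(11, 9): e=[47,49,38] → X
    (6,4)@(13, 9): e=[35,65,34] → X
    (7,4)@(15, 9): e=[23,81,30] → X
    (8,4)@(17, 9): e=[11,97,26] → X
    (9,4)@(19, 9): e=[-1,113,22] → .
  covered (16 px):
    . . . . . . . . . .
    . . . . . . . . . .
    . . . . . . . . . .
    . X X X X . . . . .
    . . X X X X X X X .
    . . . . X X X X . .
    . . . . . . X . . .
    . . . . . . . . . .
    . . . . . . . . . .
T1:
  2·area = 8  (B↔C swapped to make it positive)
  edge (16, 14)→(10, 4): d=(-6,-10) top-left  bias=+0
  edge (10, 4)→(18, 16): d=(8,12) right/bottom  bias=-1
  edge (18, 16)→(16, 14): d=(-2,-2) top-left  bias=+0
    (1,0)@(3, 1): e=[-52,60,0] → .  [on edge]
    (2,1)@(5, 3): e=[-44,52,0] → .  [on edge]
    (3,2)@(7, 5): e=[-36,44,0] → .  [on edge]
    (4,3)@(9, 7): e=[-28,36,0] → .  [on edge]
    (5,4)@(11, 9): e=[-20,28,0] → .  [on edge]
    (6,4)@(13, 9): e=[0,4,4] → X  [on edge]
    (7,4)@(15, 9): e=[20,-20,8] → .
    (6,5)@(13, 11): e=[-12,20,0] → .  [on edge]
    (7,6)@(15, 13): e=[-4,12,0] → .  [on edge]
    (8,7)@(17, 15): e=[4,4,0] → X  [on edge]
    (9,7)@(19, 15): e=[24,-20,4] → .
    (8,8)@(17, 17): e=[-8,20,-4] → .
    (9,8)@(19, 17): e=[12,-4,0] → .  [on edge]
  covered (2 px):
    . . . . . . . . . .
    . . . . . . . . . .
    . . . . . . . . . .
    . . . . . . . . . .
    . . . . . . X . . .
    . . . . . . . . . .
    . . . . . . . . . .
    . . . . . . . . X .
    . . . . . . . . . .
T2:
  2·area = 60
  edge (6, 10)→(4, 18): d=(-2,8) right/bottom  bias=-1
  edge (4, 18)→(0, 4): d=(-4,-14) top-left  bias=+0
  edge (0, 4)→(6, 10): d=(6,6) right/bottom  bias=-1
    (0,2)@(1, 5): e=[50,10,0] → .  [on edge]
    (0,3)@(1, 7): e=[46,2,12] → X
    (1,3)@(3, 7): e=[30,30,0] → .  [on edge]
    (0,4)@(1, 9): e=[42,-6,24] → .
    (1,4)@(3, 9): e=[26,22,12] → X
    (2,4)@(5, 9): e=[10,50,0] → .  [on edge]
    (1,5)@(3, 11): e=[22,14,24] → X
    (2,5)@(5, 11): e=[6,42,12] → X
    (3,5)@(7, 11): e=[-10,70,0] → .  [on edge]
    (1,6)@(3, 13): e=[18,6,36] → X
    (3,6)@(7, 13): e=[-14,62,12] → .
    (4,6)@(9, 13): e=[-30,90,0] → .  [on edge]
    (5,7)@(11, 15): e=[-50,110,0] → .  [on edge]
    (6,8)@(13, 17): e=[-70,130,0] → .  [on edge]
  covered (6 px):
    . . . . . . . . . .
    . . . . . . . . . .
    . . . . . . . . . .
    X . . . . . . . . .
    . X . . . . . . . .
    . X X . . . . . . .
    . X X . . . . . . .
    . . . . . . . . . .
    . . . . . . . . . .
T3:
  2·area = 78
  edge (14, 12)→(8, 0): d=(-6,-12) top-left  bias=+0
  edge (8, 0)→(15, 1): d=(7,1) right/bottom  bias=-1
  edge (15, 1)→(14, 12): d=(-1,11) right/bottom  bias=-1
    (4,0)@(9, 1): e=[6,6,66] → X
    (5,0)@(11, 1): e=[30,4,44] → X
    (6,0)@(13, 1): e=[54,2,22] → X
    (7,0)@(15, 1): e=[78,0,0] → .  [on edge]
    (4,1)@(9, 3): e=[-6,20,64] → .
    (5,1)@(11, 3): e=[18,18,42] → X
    (7,1)@(15, 3): e=[66,14,-2] → .
    (5,2)@(11, 5): e=[6,32,40] → X
    (7,2)@(15, 5): e=[54,28,-4] → .
    (5,3)@(11, 7): e=[-6,46,38] → .
    (6,3)@(13, 7): e=[18,44,16] → X
    (7,3)@(15, 7): e=[42,42,-6] → .
  covered (9 px):
    . . . . X X X . . .
    . . . . . X X . . .
    . . . . . X X . . .
    . . . . . . X . . .
    . . . . . . X . . .
    . . . . . . . . . .
    . . . . . . . . . .
    . . . . . . . . . .
    . . . . . . . . . .
T4:
  2·area = 72  (B↔C swapped to make it positive)
  edge (10, 0)→(20, 6): d=(10,6) right/bottom  bias=-1
  edge (20, 6)→(8, 6): d=(-12,0) right/bottom  bias=-1
  edge (8, 6)→(10, 0): d=(2,-6) top-left  bias=+0
    (5,0)@(11, 1): e=[4,60,8] → X
    (6,0)@(13, 1): e=[-8,60,20] → .
    (4,1)@(9, 3): e=[36,36,0] → X  [on edge]
    (6,1)@(13, 3): e=[12,36,24] → X
    (7,1)@(15, 3): e=[0,36,36] → .  [on edge]
    (4,2)@(9, 5): e=[56,12,4] → X
    (7,2)@(15, 5): e=[20,12,40] → X
    (8,2)@(17, 5): e=[8,12,52] → X
    (9,2)@(19, 5): e=[-4,12,64] → .
    (4,3)@(9, 7): e=[76,-12,8] → .
    (5,3)@(11, 7): e=[64,-12,20] → .
    (6,3)@(13, 7): e=[52,-12,32] → .
    (3,4)@(7, 9): e=[108,-36,0] → .  [on edge]
    (2,7)@(5, 15): e=[180,-108,0] → .  [on edge]
  covered (9 px):
    . . . . . X . . . .
    . . . . X X X . . .
    . . . . X X X X X .
    . . . . . . . . . .
    . . . . . . . . . .
    . . . . . . . . . .
    . . . . . . . . . .
    . . . . . . . . . .
    . . . . . . . . . .

Result: "outside"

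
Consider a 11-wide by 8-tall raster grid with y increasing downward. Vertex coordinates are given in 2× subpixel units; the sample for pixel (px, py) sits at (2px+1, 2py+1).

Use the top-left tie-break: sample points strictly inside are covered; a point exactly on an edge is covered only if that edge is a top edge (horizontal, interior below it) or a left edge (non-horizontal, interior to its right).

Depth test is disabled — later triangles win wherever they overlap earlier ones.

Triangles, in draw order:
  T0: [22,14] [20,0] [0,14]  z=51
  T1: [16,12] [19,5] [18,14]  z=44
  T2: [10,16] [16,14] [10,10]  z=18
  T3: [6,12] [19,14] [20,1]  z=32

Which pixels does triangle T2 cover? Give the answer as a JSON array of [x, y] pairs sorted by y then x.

T0:
  2·area = 308  (B↔C swapped to make it positive)
  edge (22, 14)→(0, 14): d=(-22,0) right/bottom  bias=-1
  edge (0, 14)→(20, 0): d=(20,-14) top-left  bias=+0
  edge (20, 0)→(22, 14): d=(2,14) right/bottom  bias=-1
    (9,0)@(19, 1): e=[286,6,16] → X
    (10,0)@(21, 1): e=[286,34,-12] → .
    (8,1)@(17, 3): e=[242,18,48] → X
    (10,1)@(21, 3): e=[242,74,-8] → .
    (6,2)@(13, 5): e=[198,2,108] → X
    (7,2)@(15, 5): e=[198,30,80] → X
    (10,2)@(21, 5): e=[198,114,-4] → .
    (5,3)@(11, 7): e=[154,14,140] → X
    (10,3)@(21, 7): e=[154,154,0] → .  [on edge]
    (4,4)@(9, 9): e=[110,26,172] → X
    (10,4)@(21, 9): e=[110,194,4] → X
    (2,5)@(5, 11): e=[66,10,232] → X
  covered (38 px):
    . . . . . . . . . X .
    . . . . . . . . X X .
    . . . . . . X X X X .
    . . . . . X X X X X .
    . . . . X X X X X X X
    . . X X X X X X X X X
    . X X X X X X X X X X
    . . . . . . . . . . .
T1:
  2·area = 20
  edge (16, 12)→(19, 5): d=(3,-7) top-left  bias=+0
  edge (19, 5)→(18, 14): d=(-1,9) right/bottom  bias=-1
  edge (18, 14)→(16, 12): d=(-2,-2) top-left  bias=+0
    (2,0)@(5, 1): e=[-110,130,0] → .  [on edge]
    (3,1)@(7, 3): e=[-90,110,0] → .  [on edge]
    (4,2)@(9, 5): e=[-70,90,0] → .  [on edge]
    (9,2)@(19, 5): e=[0,0,20] → .  [on edge]
    (5,3)@(11, 7): e=[-50,70,0] → .  [on edge]
    (6,4)@(13, 9): e=[-30,50,0] → .  [on edge]
    (7,5)@(15, 11): e=[-10,30,0] → .  [on edge]
    (8,5)@(17, 11): e=[4,12,4] → X
    (9,5)@(19, 11): e=[18,-6,8] → .
    (8,6)@(17, 13): e=[10,10,0] → X  [on edge]
    (9,6)@(19, 13): e=[24,-8,4] → .
    (8,7)@(17, 15): e=[16,8,-4] → .
    (9,7)@(19, 15): e=[30,-10,0] → .  [on edge]
  covered (2 px):
    . . . . . . . . . . .
    . . . . . . . . . . .
    . . . . . . . . . . .
    . . . . . . . . . . .
    . . . . . . . . . . .
    . . . . . . . . X . .
    . . . . . . . . X . .
    . . . . . . . . . . .
T2:
  2·area = 36  (B↔C swapped to make it positive)
  edge (10, 16)→(10, 10): d=(0,-6) top-left  bias=+0
  edge (10, 10)→(16, 14): d=(6,4) right/bottom  bias=-1
  edge (16, 14)→(10, 16): d=(-6,2) right/bottom  bias=-1
    (5,5)@(11, 11): e=[6,2,28] → X
    (6,5)@(13, 11): e=[18,-6,24] → .
    (5,6)@(11, 13): e=[6,14,16] → X
    (6,6)@(13, 13): e=[18,6,12] → X
    (7,6)@(15, 13): e=[30,-2,8] → .
    (9,6)@(19, 13): e=[54,-18,0] → .  [on edge]
    (5,7)@(11, 15): e=[6,26,4] → X
    (6,7)@(13, 15): e=[18,18,0] → .  [on edge]
  covered (4 px):
    . . . . . . . . . . .
    . . . . . . . . . . .
    . . . . . . . . . . .
    . . . . . . . . . . .
    . . . . . . . . . . .
    . . . . . X . . . . .
    . . . . . X X . . . .
    . . . . . X . . . . .
T3:
  2·area = 171  (B↔C swapped to make it positive)
  edge (6, 12)→(20, 1): d=(14,-11) top-left  bias=+0
  edge (20, 1)→(19, 14): d=(-1,13) right/bottom  bias=-1
  edge (19, 14)→(6, 12): d=(-13,-2) top-left  bias=+0
    (9,1)@(19, 3): e=[17,11,143] → X
    (10,1)@(21, 3): e=[39,-15,147] → .
    (7,2)@(15, 5): e=[1,61,109] → X
    (8,2)@(17, 5): e=[23,35,113] → X
    (10,2)@(21, 5): e=[67,-17,121] → .
    (6,3)@(13, 7): e=[7,85,79] → X
    (10,3)@(21, 7): e=[95,-19,95] → .
    (5,4)@(11, 9): e=[13,109,49] → X
    (10,4)@(21, 9): e=[123,-21,69] → .
    (4,5)@(9, 11): e=[19,133,19] → X
    (10,5)@(21, 11): e=[151,-23,43] → .
    (4,6)@(9, 13): e=[47,131,-7] → .
  covered (23 px):
    . . . . . . . . . . .
    . . . . . . . . . X .
    . . . . . . . X X X .
    . . . . . . X X X X .
    . . . . . X X X X X .
    . . . . X X X X X X .
    . . . . . . X X X X .
    . . . . . . . . . . .

Answer: [[5,5],[5,6],[6,6],[5,7]]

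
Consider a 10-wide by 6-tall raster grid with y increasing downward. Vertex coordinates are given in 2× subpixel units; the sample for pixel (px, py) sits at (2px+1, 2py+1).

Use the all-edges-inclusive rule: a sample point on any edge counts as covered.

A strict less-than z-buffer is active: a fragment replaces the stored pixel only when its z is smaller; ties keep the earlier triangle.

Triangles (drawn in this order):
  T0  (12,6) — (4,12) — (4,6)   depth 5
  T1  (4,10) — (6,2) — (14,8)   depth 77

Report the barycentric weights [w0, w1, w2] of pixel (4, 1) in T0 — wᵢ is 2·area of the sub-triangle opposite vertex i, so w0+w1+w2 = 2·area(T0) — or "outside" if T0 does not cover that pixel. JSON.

T0:
  2·area = 48
  edge (12, 6)→(4, 12): d=(-8,6) inclusive
  edge (4, 12)→(4, 6): d=(0,-6) inclusive
  edge (4, 6)→(12, 6): d=(8,0) inclusive
    (2,3)@(5, 7): e=[34,6,8] → █
    (3,3)@(7, 7): e=[22,18,8] → █
    (4,3)@(9, 7): e=[10,30,8] → █
    (5,3)@(11, 7): e=[-2,42,8] → ·
    (2,4)@(5, 9): e=[18,6,24] → █
    (4,4)@(9, 9): e=[-6,30,24] → ·
    (2,5)@(5, 11): e=[2,6,40] → █
    (3,5)@(7, 11): e=[-10,18,40] → ·
  covered (6 px):
    · · · · · · · · · ·
    · · · · · · · · · ·
    · · · · · · · · · ·
    · · █ █ █ · · · · ·
    · · █ █ · · · · · ·
    · · █ · · · · · · ·
T1:
  2·area = 76
  edge (4, 10)→(6, 2): d=(2,-8) inclusive
  edge (6, 2)→(14, 8): d=(8,6) inclusive
  edge (14, 8)→(4, 10): d=(-10,2) inclusive
    (3,1)@(7, 3): e=[10,2,64] → █
    (4,1)@(9, 3): e=[26,-10,60] → ·
    (3,2)@(7, 5): e=[14,18,44] → █
    (4,2)@(9, 5): e=[30,6,40] → █
    (5,2)@(11, 5): e=[46,-6,36] → ·
    (2,3)@(5, 7): e=[2,46,28] → █
    (5,3)@(11, 7): e=[50,10,16] → █
    (6,3)@(13, 7): e=[66,-2,12] → ·
    (9,3)@(19, 7): e=[114,-38,0] → ·  [on edge]
    (2,4)@(5, 9): e=[6,62,8] → █
    (4,4)@(9, 9): e=[38,38,0] → █  [on edge]
    (5,4)@(11, 9): e=[54,26,-4] → ·
  covered (10 px):
    · · · · · · · · · ·
    · · · █ · · · · · ·
    · · · █ █ · · · · ·
    · · █ █ █ █ · · · ·
    · · █ █ █ · · · · ·
    · · · · · · · · · ·

Answer: "outside"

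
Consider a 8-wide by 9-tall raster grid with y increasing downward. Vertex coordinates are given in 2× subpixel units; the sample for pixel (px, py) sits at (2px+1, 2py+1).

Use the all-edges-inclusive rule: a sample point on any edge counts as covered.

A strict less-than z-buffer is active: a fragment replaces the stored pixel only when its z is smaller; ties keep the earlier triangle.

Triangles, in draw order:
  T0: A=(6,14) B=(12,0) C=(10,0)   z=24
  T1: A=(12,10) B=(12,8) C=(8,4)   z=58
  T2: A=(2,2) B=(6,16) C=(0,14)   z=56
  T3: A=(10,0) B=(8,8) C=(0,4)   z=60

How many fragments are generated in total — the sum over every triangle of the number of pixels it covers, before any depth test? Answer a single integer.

T0:
  2·area = 28  (B↔C swapped to make it positive)
  edge (6, 14)→(10, 0): d=(4,-14) inclusive
  edge (10, 0)→(12, 0): d=(2,0) inclusive
  edge (12, 0)→(6, 14): d=(-6,14) inclusive
    (5,0)@(11, 1): e=[18,2,8] → #
    (6,0)@(13, 1): e=[46,2,-20] → ·
    (5,1)@(11, 3): e=[26,6,-4] → ·
    (4,2)@(9, 5): e=[6,10,12] → #
    (5,2)@(11, 5): e=[34,10,-16] → ·
    (4,3)@(9, 7): e=[14,14,0] → #  [on edge]
    (5,3)@(11, 7): e=[42,14,-28] → ·
    (4,4)@(9, 9): e=[22,18,-12] → ·
    (3,5)@(7, 11): e=[2,22,4] → #
    (4,5)@(9, 11): e=[30,22,-24] → ·
    (3,6)@(7, 13): e=[10,26,-8] → ·
  covered (4 px):
    · · · · · # · ·
    · · · · · · · ·
    · · · · # · · ·
    · · · · # · · ·
    · · · · · · · ·
    · · · # · · · ·
    · · · · · · · ·
    · · · · · · · ·
    · · · · · · · ·
T1:
  2·area = 8  (B↔C swapped to make it positive)
  edge (12, 10)→(8, 4): d=(-4,-6) inclusive
  edge (8, 4)→(12, 8): d=(4,4) inclusive
  edge (12, 8)→(12, 10): d=(0,2) inclusive
    (2,0)@(5, 1): e=[-6,0,14] → ·  [on edge]
    (3,1)@(7, 3): e=[-2,0,10] → ·  [on edge]
    (4,2)@(9, 5): e=[2,0,6] → #  [on edge]
    (5,2)@(11, 5): e=[14,-8,2] → ·
    (4,3)@(9, 7): e=[-6,8,6] → ·
    (5,3)@(11, 7): e=[6,0,2] → #  [on edge]
    (6,3)@(13, 7): e=[18,-8,-2] → ·
    (5,4)@(11, 9): e=[-2,8,2] → ·
    (6,4)@(13, 9): e=[10,0,-2] → ·  [on edge]
    (7,5)@(15, 11): e=[14,0,-6] → ·  [on edge]
  covered (2 px):
    · · · · · · · ·
    · · · · · · · ·
    · · · · # · · ·
    · · · · · # · ·
    · · · · · · · ·
    · · · · · · · ·
    · · · · · · · ·
    · · · · · · · ·
    · · · · · · · ·
T2:
  2·area = 76
  edge (2, 2)→(6, 16): d=(4,14) inclusive
  edge (6, 16)→(0, 14): d=(-6,-2) inclusive
  edge (0, 14)→(2, 2): d=(2,-12) inclusive
    (1,3)@(3, 7): e=[6,48,22] → #
    (2,3)@(5, 7): e=[-22,52,46] → ·
    (0,4)@(1, 9): e=[42,32,2] → #
    (2,4)@(5, 9): e=[-14,40,50] → ·
    (0,5)@(1, 11): e=[50,20,6] → #
    (2,5)@(5, 11): e=[-6,28,54] → ·
    (0,6)@(1, 13): e=[58,8,10] → #
    (2,6)@(5, 13): e=[2,16,58] → #
    (3,6)@(7, 13): e=[-26,20,82] → ·
    (0,7)@(1, 15): e=[66,-4,14] → ·
    (1,7)@(3, 15): e=[38,0,38] → #  [on edge]
    (3,7)@(7, 15): e=[-18,8,86] → ·
    (4,8)@(9, 17): e=[-38,0,114] → ·  [on edge]
  covered (10 px):
    · · · · · · · ·
    · · · · · · · ·
    · · · · · · · ·
    · # · · · · · ·
    # # · · · · · ·
    # # · · · · · ·
    # # # · · · · ·
    · # # · · · · ·
    · · · · · · · ·
T3:
  2·area = 72
  edge (10, 0)→(8, 8): d=(-2,8) inclusive
  edge (8, 8)→(0, 4): d=(-8,-4) inclusive
  edge (0, 4)→(10, 0): d=(10,-4) inclusive
    (4,0)@(9, 1): e=[6,60,6] → #
    (5,0)@(11, 1): e=[-10,68,14] → ·
    (1,1)@(3, 3): e=[50,20,2] → #
    (2,1)@(5, 3): e=[34,28,10] → #
    (3,1)@(7, 3): e=[18,36,18] → #
    (5,1)@(11, 3): e=[-14,52,34] → ·
    (1,2)@(3, 5): e=[46,4,22] → #
    (4,2)@(9, 5): e=[-2,28,46] → ·
    (1,3)@(3, 7): e=[42,-12,42] → ·
    (2,3)@(5, 7): e=[26,-4,50] → ·
    (3,3)@(7, 7): e=[10,4,58] → #
    (4,3)@(9, 7): e=[-6,12,66] → ·
  covered (9 px):
    · · · · # · · ·
    · # # # # · · ·
    · # # # · · · ·
    · · · # · · · ·
    · · · · · · · ·
    · · · · · · · ·
    · · · · · · · ·
    · · · · · · · ·
    · · · · · · · ·

Result: 25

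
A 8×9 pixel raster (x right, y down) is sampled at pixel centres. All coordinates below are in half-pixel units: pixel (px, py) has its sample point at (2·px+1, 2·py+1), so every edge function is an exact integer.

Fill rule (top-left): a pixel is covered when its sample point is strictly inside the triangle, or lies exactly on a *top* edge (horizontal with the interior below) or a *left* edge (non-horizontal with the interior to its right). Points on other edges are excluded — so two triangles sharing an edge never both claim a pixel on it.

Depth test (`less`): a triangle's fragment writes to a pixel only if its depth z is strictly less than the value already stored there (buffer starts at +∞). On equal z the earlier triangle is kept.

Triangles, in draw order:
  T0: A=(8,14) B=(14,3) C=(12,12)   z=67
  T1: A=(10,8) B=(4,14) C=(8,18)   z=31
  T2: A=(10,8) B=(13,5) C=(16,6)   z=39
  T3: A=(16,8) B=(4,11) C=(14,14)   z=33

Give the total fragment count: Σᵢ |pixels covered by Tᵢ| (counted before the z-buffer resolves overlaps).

T0:
  2·area = 32
  edge (8, 14)→(14, 3): d=(6,-11) top-left  bias=+0
  edge (14, 3)→(12, 12): d=(-2,9) right/bottom  bias=-1
  edge (12, 12)→(8, 14): d=(-4,2) right/bottom  bias=-1
    (6,2)@(13, 5): e=[1,5,26] → #
    (7,2)@(15, 5): e=[23,-13,22] → ·
    (6,3)@(13, 7): e=[13,1,18] → #
    (7,3)@(15, 7): e=[35,-17,14] → ·
    (5,4)@(11, 9): e=[3,15,14] → #
    (6,4)@(13, 9): e=[25,-3,10] → ·
    (5,5)@(11, 11): e=[15,11,6] → #
    (6,5)@(13, 11): e=[37,-7,2] → ·
    (4,6)@(9, 13): e=[5,25,2] → #
    (5,6)@(11, 13): e=[27,7,-2] → ·
    (4,7)@(9, 15): e=[17,21,-6] → ·
  covered (5 px):
    · · · · · · · ·
    · · · · · · · ·
    · · · · · · # ·
    · · · · · · # ·
    · · · · · # · ·
    · · · · · # · ·
    · · · · # · · ·
    · · · · · · · ·
    · · · · · · · ·
T1:
  2·area = 48  (B↔C swapped to make it positive)
  edge (10, 8)→(8, 18): d=(-2,10) right/bottom  bias=-1
  edge (8, 18)→(4, 14): d=(-4,-4) top-left  bias=+0
  edge (4, 14)→(10, 8): d=(6,-6) top-left  bias=+0
    (5,1)@(11, 3): e=[0,72,-24] → ·  [on edge]
    (7,1)@(15, 3): e=[-40,88,0] → ·  [on edge]
    (6,2)@(13, 5): e=[-24,72,0] → ·  [on edge]
    (5,3)@(11, 7): e=[-8,56,0] → ·  [on edge]
    (4,4)@(9, 9): e=[8,40,0] → #  [on edge]
    (5,4)@(11, 9): e=[-12,48,12] → ·
    (0,5)@(1, 11): e=[84,0,-36] → ·  [on edge]
    (3,5)@(7, 11): e=[24,24,0] → #  [on edge]
    (5,5)@(11, 11): e=[-16,40,24] → ·
    (1,6)@(3, 13): e=[60,0,-12] → ·  [on edge]
    (2,6)@(5, 13): e=[40,8,0] → #  [on edge]
    (4,6)@(9, 13): e=[0,24,24] → ·  [on edge]
    (1,7)@(3, 15): e=[56,-8,0] → ·  [on edge]
    (2,7)@(5, 15): e=[36,0,12] → #  [on edge]
    (0,8)@(1, 17): e=[72,-24,0] → ·  [on edge]
    (3,8)@(7, 17): e=[12,0,36] → #  [on edge]
  covered (8 px):
    · · · · · · · ·
    · · · · · · · ·
    · · · · · · · ·
    · · · · · · · ·
    · · · · # · · ·
    · · · # # · · ·
    · · # # · · · ·
    · · # # · · · ·
    · · · # · · · ·
T2:
  2·area = 12
  edge (10, 8)→(13, 5): d=(3,-3) top-left  bias=+0
  edge (13, 5)→(16, 6): d=(3,1) right/bottom  bias=-1
  edge (16, 6)→(10, 8): d=(-6,2) right/bottom  bias=-1
    (0,0)@(1, 1): e=[-48,0,60] → ·  [on edge]
    (3,1)@(7, 3): e=[-24,0,36] → ·  [on edge]
    (7,1)@(15, 3): e=[0,-8,20] → ·  [on edge]
    (6,2)@(13, 5): e=[0,0,12] → ·  [on edge]
    (5,3)@(11, 7): e=[0,8,4] → #  [on edge]
    (6,3)@(13, 7): e=[6,6,0] → ·  [on edge]
    (3,4)@(7, 9): e=[-6,18,0] → ·  [on edge]
    (4,4)@(9, 9): e=[0,16,-4] → ·  [on edge]
    (5,4)@(11, 9): e=[6,14,-8] → ·
    (0,5)@(1, 11): e=[-18,30,0] → ·  [on edge]
    (3,5)@(7, 11): e=[0,24,-12] → ·  [on edge]
    (2,6)@(5, 13): e=[0,32,-20] → ·  [on edge]
    (1,7)@(3, 15): e=[0,40,-28] → ·  [on edge]
    (0,8)@(1, 17): e=[0,48,-36] → ·  [on edge]
  covered (1 px):
    · · · · · · · ·
    · · · · · · · ·
    · · · · · · · ·
    · · · · · # · ·
    · · · · · · · ·
    · · · · · · · ·
    · · · · · · · ·
    · · · · · · · ·
    · · · · · · · ·
T3:
  2·area = 66  (B↔C swapped to make it positive)
  edge (16, 8)→(14, 14): d=(-2,6) right/bottom  bias=-1
  edge (14, 14)→(4, 11): d=(-10,-3) top-left  bias=+0
  edge (4, 11)→(16, 8): d=(12,-3) top-left  bias=+0
    (6,4)@(13, 9): e=[16,47,3] → #
    (7,4)@(15, 9): e=[4,53,9] → #
    (2,5)@(5, 11): e=[60,3,3] → #
    (3,5)@(7, 11): e=[48,9,9] → #
    (4,5)@(9, 11): e=[36,15,15] → #
    (5,5)@(11, 11): e=[24,21,21] → #
    (7,5)@(15, 11): e=[0,33,33] → ·  [on edge]
    (2,6)@(5, 13): e=[56,-17,27] → ·
    (3,6)@(7, 13): e=[44,-11,33] → ·
    (4,6)@(9, 13): e=[32,-5,39] → ·
    (5,6)@(11, 13): e=[20,1,45] → #
    (7,6)@(15, 13): e=[-4,13,57] → ·
    (6,8)@(13, 17): e=[0,-33,99] → ·  [on edge]
  covered (9 px):
    · · · · · · · ·
    · · · · · · · ·
    · · · · · · · ·
    · · · · · · · ·
    · · · · · · # #
    · · # # # # # ·
    · · · · · # # ·
    · · · · · · · ·
    · · · · · · · ·

Final: 23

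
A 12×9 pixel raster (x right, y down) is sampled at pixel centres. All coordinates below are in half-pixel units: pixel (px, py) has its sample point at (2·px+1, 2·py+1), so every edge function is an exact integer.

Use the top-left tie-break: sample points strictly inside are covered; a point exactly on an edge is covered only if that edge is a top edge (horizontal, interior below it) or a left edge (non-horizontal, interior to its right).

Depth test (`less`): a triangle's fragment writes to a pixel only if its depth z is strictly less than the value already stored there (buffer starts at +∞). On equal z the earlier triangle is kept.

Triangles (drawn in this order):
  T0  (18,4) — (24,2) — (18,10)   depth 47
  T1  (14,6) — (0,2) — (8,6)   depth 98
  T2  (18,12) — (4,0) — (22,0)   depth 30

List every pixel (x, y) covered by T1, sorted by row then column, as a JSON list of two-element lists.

T0:
  2·area = 36
  edge (18, 4)→(24, 2): d=(6,-2) top-left  bias=+0
  edge (24, 2)→(18, 10): d=(-6,8) right/bottom  bias=-1
  edge (18, 10)→(18, 4): d=(0,-6) top-left  bias=+0
    (10,1)@(21, 3): e=[0,18,18] → X  [on edge]
    (11,1)@(23, 3): e=[4,2,30] → X
    (7,2)@(15, 5): e=[0,54,-18] → .  [on edge]
    (9,2)@(19, 5): e=[8,22,6] → X
    (11,2)@(23, 5): e=[16,-10,30] → .
    (4,3)@(9, 7): e=[0,90,-54] → .  [on edge]
    (9,3)@(19, 7): e=[20,10,6] → X
    (10,3)@(21, 7): e=[24,-6,18] → .
    (1,4)@(3, 9): e=[0,126,-90] → .  [on edge]
    (9,4)@(19, 9): e=[32,-2,6] → .
  covered (5 px):
    . . . . . . . . . . . .
    . . . . . . . . . . X X
    . . . . . . . . . X X .
    . . . . . . . . . X . .
    . . . . . . . . . . . .
    . . . . . . . . . . . .
    . . . . . . . . . . . .
    . . . . . . . . . . . .
    . . . . . . . . . . . .
T1:
  2·area = 24  (B↔C swapped to make it positive)
  edge (14, 6)→(8, 6): d=(-6,0) right/bottom  bias=-1
  edge (8, 6)→(0, 2): d=(-8,-4) top-left  bias=+0
  edge (0, 2)→(14, 6): d=(14,4) right/bottom  bias=-1
    (1,1)@(3, 3): e=[18,4,2] → X
    (2,1)@(5, 3): e=[18,12,-6] → .
    (1,2)@(3, 5): e=[6,-12,30] → .
    (3,2)@(7, 5): e=[6,4,14] → X
    (4,2)@(9, 5): e=[6,12,6] → X
    (5,2)@(11, 5): e=[6,20,-2] → .
    (3,3)@(7, 7): e=[-6,-12,42] → .
    (4,3)@(9, 7): e=[-6,-4,34] → .
  covered (3 px):
    . . . . . . . . . . . .
    . X . . . . . . . . . .
    . . . X X . . . . . . .
    . . . . . . . . . . . .
    . . . . . . . . . . . .
    . . . . . . . . . . . .
    . . . . . . . . . . . .
    . . . . . . . . . . . .
    . . . . . . . . . . . .
T2:
  2·area = 216
  edge (18, 12)→(4, 0): d=(-14,-12) top-left  bias=+0
  edge (4, 0)→(22, 0): d=(18,0) top-left  bias=+0
  edge (22, 0)→(18, 12): d=(-4,12) right/bottom  bias=-1
    (3,0)@(7, 1): e=[22,18,176] → X
    (4,0)@(9, 1): e=[46,18,152] → X
    (5,0)@(11, 1): e=[70,18,128] → X
    (6,0)@(13, 1): e=[94,18,104] → X
    (7,0)@(15, 1): e=[118,18,80] → X
    (8,0)@(17, 1): e=[142,18,56] → X
    (9,0)@(19, 1): e=[166,18,32] → X
    (10,0)@(21, 1): e=[190,18,8] → X
    (11,0)@(23, 1): e=[214,18,-16] → .
    (3,1)@(7, 3): e=[-6,54,168] → .
    (4,1)@(9, 3): e=[18,54,144] → X
    (10,1)@(21, 3): e=[162,54,0] → .  [on edge]
    (9,4)@(19, 9): e=[54,162,0] → .  [on edge]
    (8,7)@(17, 15): e=[-54,270,0] → .  [on edge]
  covered (26 px):
    . . . X X X X X X X X .
    . . . . X X X X X X . .
    . . . . . X X X X X . .
    . . . . . . X X X X . .
    . . . . . . . X X . . .
    . . . . . . . . X . . .
    . . . . . . . . . . . .
    . . . . . . . . . . . .
    . . . . . . . . . . . .

Answer: [[1,1],[3,2],[4,2]]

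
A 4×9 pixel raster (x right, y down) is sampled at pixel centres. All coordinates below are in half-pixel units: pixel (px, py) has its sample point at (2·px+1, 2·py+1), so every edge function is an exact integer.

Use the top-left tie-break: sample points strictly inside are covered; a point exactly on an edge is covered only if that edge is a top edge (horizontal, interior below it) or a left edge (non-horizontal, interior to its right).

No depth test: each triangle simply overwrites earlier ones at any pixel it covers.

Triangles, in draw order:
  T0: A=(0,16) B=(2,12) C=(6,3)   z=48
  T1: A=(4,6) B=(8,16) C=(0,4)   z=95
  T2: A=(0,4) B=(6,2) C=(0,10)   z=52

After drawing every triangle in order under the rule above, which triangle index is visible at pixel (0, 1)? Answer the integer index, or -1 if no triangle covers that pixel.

T0:
  2·area = 2  (B↔C swapped to make it positive)
  edge (0, 16)→(6, 3): d=(6,-13) top-left  bias=+0
  edge (6, 3)→(2, 12): d=(-4,9) right/bottom  bias=-1
  edge (2, 12)→(0, 16): d=(-2,4) right/bottom  bias=-1
  covered (0 px):
    . . . .
    . . . .
    . . . .
    . . . .
    . . . .
    . . . .
    . . . .
    . . . .
    . . . .
T1:
  2·area = 32
  edge (4, 6)→(8, 16): d=(4,10) right/bottom  bias=-1
  edge (8, 16)→(0, 4): d=(-8,-12) top-left  bias=+0
  edge (0, 4)→(4, 6): d=(4,2) right/bottom  bias=-1
    (0,2)@(1, 5): e=[26,4,2] → X
    (1,2)@(3, 5): e=[6,28,-2] → .
    (0,3)@(1, 7): e=[34,-12,10] → .
    (1,3)@(3, 7): e=[14,12,6] → X
    (2,3)@(5, 7): e=[-6,36,2] → .
    (1,4)@(3, 9): e=[22,-4,14] → .
    (2,4)@(5, 9): e=[2,20,10] → X
    (3,4)@(7, 9): e=[-18,44,6] → .
    (2,5)@(5, 11): e=[10,4,18] → X
    (3,5)@(7, 11): e=[-10,28,14] → .
    (2,6)@(5, 13): e=[18,-12,26] → .
  covered (4 px):
    . . . .
    . . . .
    X . . .
    . X . .
    . . X .
    . . X .
    . . . .
    . . . .
    . . . .
T2:
  2·area = 36
  edge (0, 4)→(6, 2): d=(6,-2) top-left  bias=+0
  edge (6, 2)→(0, 10): d=(-6,8) right/bottom  bias=-1
  edge (0, 10)→(0, 4): d=(0,-6) top-left  bias=+0
    (1,1)@(3, 3): e=[0,18,18] → X  [on edge]
    (2,1)@(5, 3): e=[4,2,30] → X
    (3,1)@(7, 3): e=[8,-14,42] → .
    (0,2)@(1, 5): e=[8,22,6] → X
    (2,2)@(5, 5): e=[16,-10,30] → .
    (0,3)@(1, 7): e=[20,10,6] → X
    (1,3)@(3, 7): e=[24,-6,18] → .
    (0,4)@(1, 9): e=[32,-2,6] → .
  covered (5 px):
    . . . .
    . X X .
    X X . .
    X . . .
    . . . .
    . . . .
    . . . .
    . . . .
    . . . .

Z-buffer (winner per pixel, '.' = empty):
  . . . .
  . 2 2 .
  2 2 . .
  2 1 . .
  . . 1 .
  . . 1 .
  . . . .
  . . . .
  . . . .

Result: -1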